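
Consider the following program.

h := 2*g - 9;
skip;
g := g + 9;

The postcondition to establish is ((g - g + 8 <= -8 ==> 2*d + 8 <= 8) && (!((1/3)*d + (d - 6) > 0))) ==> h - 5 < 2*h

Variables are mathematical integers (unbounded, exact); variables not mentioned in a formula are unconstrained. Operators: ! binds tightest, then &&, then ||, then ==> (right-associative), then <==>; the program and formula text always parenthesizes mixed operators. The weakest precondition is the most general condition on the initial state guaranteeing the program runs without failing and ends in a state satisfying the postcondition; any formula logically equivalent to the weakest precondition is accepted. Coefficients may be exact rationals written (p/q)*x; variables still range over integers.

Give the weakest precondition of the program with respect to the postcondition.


Working backward. After the program, the postcondition ((g - g + 8 <= -8 ==> 2*d + 8 <= 8) && (!((1/3)*d + (d - 6) > 0))) ==> h - 5 < 2*h must hold; in canonical form it is (!((4/3)*d > 6)) ==> h > -5.
Before g := g + 9: (!((4/3)*d > 6)) ==> h > -5
Before skip: (!((4/3)*d > 6)) ==> h > -5
Before h := 2*g - 9: (!((4/3)*d > 6)) ==> 2*g > 4
Answer: WP = (!((4/3)*d > 6)) ==> 2*g > 4


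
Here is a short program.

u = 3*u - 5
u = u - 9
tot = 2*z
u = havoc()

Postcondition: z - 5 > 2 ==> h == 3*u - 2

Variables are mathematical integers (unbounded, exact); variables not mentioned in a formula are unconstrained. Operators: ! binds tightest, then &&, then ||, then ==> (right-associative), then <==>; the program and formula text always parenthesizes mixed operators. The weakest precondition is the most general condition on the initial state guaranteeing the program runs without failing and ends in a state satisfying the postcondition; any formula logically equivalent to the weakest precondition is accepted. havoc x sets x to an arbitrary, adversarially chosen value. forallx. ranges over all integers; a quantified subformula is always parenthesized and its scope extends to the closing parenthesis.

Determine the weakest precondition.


Working backward. After the program, the postcondition z - 5 > 2 ==> h == 3*u - 2 must hold; in canonical form it is z > 7 ==> h == 3*u - 2.
Before havoc u: forall u_1. (z > 7 ==> h == 3*u_1 - 2)
Before tot := 2*z: forall u_1. (z > 7 ==> h == 3*u_1 - 2)
Before u := u - 9: forall u_1. (z > 7 ==> h == 3*u_1 - 2)
Before u := 3*u - 5: forall u_1. (z > 7 ==> h == 3*u_1 - 2)
Answer: WP = forall u_1. (z > 7 ==> h == 3*u_1 - 2)


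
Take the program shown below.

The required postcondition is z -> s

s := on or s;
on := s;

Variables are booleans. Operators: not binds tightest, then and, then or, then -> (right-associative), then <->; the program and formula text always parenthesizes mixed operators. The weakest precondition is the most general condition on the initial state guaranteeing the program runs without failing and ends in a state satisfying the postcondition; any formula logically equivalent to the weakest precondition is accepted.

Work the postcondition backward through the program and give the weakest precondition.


Working backward. After the program, z -> s must hold.
Before on := s: z -> s
Before s := on or s: z -> (on or s)
Answer: WP = z -> (on or s)


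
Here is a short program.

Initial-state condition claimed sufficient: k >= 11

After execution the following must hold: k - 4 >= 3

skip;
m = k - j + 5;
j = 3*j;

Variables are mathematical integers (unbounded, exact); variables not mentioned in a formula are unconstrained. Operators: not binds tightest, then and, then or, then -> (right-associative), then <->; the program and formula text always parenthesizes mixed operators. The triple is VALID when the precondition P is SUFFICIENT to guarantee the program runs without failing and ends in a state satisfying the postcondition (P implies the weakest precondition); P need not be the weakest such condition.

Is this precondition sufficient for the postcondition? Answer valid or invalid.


Working backward. After the program, the postcondition k - 4 >= 3 must hold; in canonical form it is k >= 7.
Before j := 3*j: k >= 7
Before m := k - j + 5: k >= 7
Before skip: k >= 7
The weakest precondition is k >= 7.
Check whether k >= 11 implies it.
Every state satisfying the precondition satisfies the weakest precondition: the implication holds.
Answer: valid


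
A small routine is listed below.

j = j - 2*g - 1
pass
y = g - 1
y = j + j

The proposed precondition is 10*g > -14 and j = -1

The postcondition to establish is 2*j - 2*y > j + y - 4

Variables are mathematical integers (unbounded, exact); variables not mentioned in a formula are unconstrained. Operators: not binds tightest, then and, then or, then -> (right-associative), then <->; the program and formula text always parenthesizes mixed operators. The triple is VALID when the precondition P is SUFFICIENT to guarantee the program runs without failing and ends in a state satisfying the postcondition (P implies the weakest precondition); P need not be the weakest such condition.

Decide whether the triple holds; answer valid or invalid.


Working backward. After the program, the postcondition 2*j - 2*y > j + y - 4 must hold; in canonical form it is j > 3*y - 4.
Before y := j + j: 5*j < 4
Before y := g - 1: 5*j < 4
Before skip: 5*j < 4
Before j := j - 2*g - 1: 5*j < 10*g + 9
The weakest precondition is 5*j < 10*g + 9.
Check whether 10*g > -14 and j = -1 implies it.
Every state satisfying the precondition satisfies the weakest precondition: the implication holds.
Answer: valid


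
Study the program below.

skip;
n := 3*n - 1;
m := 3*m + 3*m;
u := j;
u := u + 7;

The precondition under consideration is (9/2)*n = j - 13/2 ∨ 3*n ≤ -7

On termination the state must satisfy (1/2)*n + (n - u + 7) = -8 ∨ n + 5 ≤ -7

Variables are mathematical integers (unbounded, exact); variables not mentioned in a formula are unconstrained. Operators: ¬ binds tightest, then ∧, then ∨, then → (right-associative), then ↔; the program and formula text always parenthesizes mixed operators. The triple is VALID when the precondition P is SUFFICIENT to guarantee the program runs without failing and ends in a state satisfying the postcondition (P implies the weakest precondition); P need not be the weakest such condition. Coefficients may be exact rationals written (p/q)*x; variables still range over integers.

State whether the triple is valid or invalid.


Working backward. After the program, the postcondition (1/2)*n + (n - u + 7) = -8 ∨ n + 5 ≤ -7 must hold; in canonical form it is (3/2)*n = u - 15 ∨ n ≤ -12.
Before u := u + 7: (3/2)*n = u - 8 ∨ n ≤ -12
Before u := j: (3/2)*n = j - 8 ∨ n ≤ -12
Before m := 3*m + 3*m: (3/2)*n = j - 8 ∨ n ≤ -12
Before n := 3*n - 1: (9/2)*n = j - 13/2 ∨ 3*n ≤ -11
Before skip: (9/2)*n = j - 13/2 ∨ 3*n ≤ -11
The weakest precondition is (9/2)*n = j - 13/2 ∨ 3*n ≤ -11.
Check whether (9/2)*n = j - 13/2 ∨ 3*n ≤ -7 implies it.
Countermodel: at the initial state j = -6, n = -3, the precondition holds but the weakest precondition fails.
Answer: invalid


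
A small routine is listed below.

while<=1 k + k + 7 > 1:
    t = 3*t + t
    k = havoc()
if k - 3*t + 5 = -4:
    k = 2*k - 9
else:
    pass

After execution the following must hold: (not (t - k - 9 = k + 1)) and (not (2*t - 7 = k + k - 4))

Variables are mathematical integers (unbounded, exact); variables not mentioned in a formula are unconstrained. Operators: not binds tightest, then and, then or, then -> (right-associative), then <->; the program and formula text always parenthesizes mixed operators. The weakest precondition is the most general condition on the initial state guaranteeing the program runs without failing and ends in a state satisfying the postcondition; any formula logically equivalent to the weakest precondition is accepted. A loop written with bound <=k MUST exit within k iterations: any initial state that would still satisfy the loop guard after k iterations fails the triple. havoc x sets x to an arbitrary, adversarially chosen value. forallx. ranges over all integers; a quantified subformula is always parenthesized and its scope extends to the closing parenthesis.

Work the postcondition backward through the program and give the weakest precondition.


Working backward. After the program, the postcondition (not (t - k - 9 = k + 1)) and (not (2*t - 7 = k + k - 4)) must hold; in canonical form it is (not (t = 2*k + 10)) and (not (2*t = 2*k + 3)).
Then branch requires (not (t = 4*k - 8)) and (not (2*t = 4*k - 15)); else branch requires (not (t = 2*k + 10)) and (not (2*t = 2*k + 3)).
Before the if: (k = 3*t - 9 -> ((not (t = 4*k - 8)) and (not (2*t = 4*k - 15)))) and ((not (k = 3*t - 9)) -> ((not (t = 2*k + 10)) and (not (2*t = 2*k + 3))))
Before the loop (bound <=1), unroll the exhaustion recursion (WP_0 = exit-now case; WP_j = one more guarded iteration, up to j = 1):
  WP_0: (not (2*k > -6)) and (k = 3*t - 9 -> ((not (t = 4*k - 8)) and (not (2*t = 4*k - 15)))) and ((not (k = 3*t - 9)) -> ((not (t = 2*k + 10)) and (not (2*t = 2*k + 3))))
  WP_1: (2*k > -6 -> (forall k_1. ((not (2*k_1 > -6)) and (k_1 = 12*t - 9 -> ((not (4*t = 4*k_1 - 8)) and (not (8*t = 4*k_1 - 15)))) and ((not (k_1 = 12*t - 9)) -> ((not (4*t = 2*k_1 + 10)) and (not (8*t = 2*k_1 + 3))))))) and ((not (2*k > -6)) -> ((k = 3*t - 9 -> ((not (t = 4*k - 8)) and (not (2*t = 4*k - 15)))) and ((not (k = 3*t - 9)) -> ((not (t = 2*k + 10)) and (not (2*t = 2*k + 3))))))
So before the loop: (2*k > -6 -> (forall k_1. ((not (2*k_1 > -6)) and (k_1 = 12*t - 9 -> ((not (4*t = 4*k_1 - 8)) and (not (8*t = 4*k_1 - 15)))) and ((not (k_1 = 12*t - 9)) -> ((not (4*t = 2*k_1 + 10)) and (not (8*t = 2*k_1 + 3))))))) and ((not (2*k > -6)) -> ((k = 3*t - 9 -> ((not (t = 4*k - 8)) and (not (2*t = 4*k - 15)))) and ((not (k = 3*t - 9)) -> ((not (t = 2*k + 10)) and (not (2*t = 2*k + 3))))))
Answer: WP = (2*k > -6 -> (forall k_1. ((not (2*k_1 > -6)) and (k_1 = 12*t - 9 -> ((not (4*t = 4*k_1 - 8)) and (not (8*t = 4*k_1 - 15)))) and ((not (k_1 = 12*t - 9)) -> ((not (4*t = 2*k_1 + 10)) and (not (8*t = 2*k_1 + 3))))))) and ((not (2*k > -6)) -> ((k = 3*t - 9 -> ((not (t = 4*k - 8)) and (not (2*t = 4*k - 15)))) and ((not (k = 3*t - 9)) -> ((not (t = 2*k + 10)) and (not (2*t = 2*k + 3))))))


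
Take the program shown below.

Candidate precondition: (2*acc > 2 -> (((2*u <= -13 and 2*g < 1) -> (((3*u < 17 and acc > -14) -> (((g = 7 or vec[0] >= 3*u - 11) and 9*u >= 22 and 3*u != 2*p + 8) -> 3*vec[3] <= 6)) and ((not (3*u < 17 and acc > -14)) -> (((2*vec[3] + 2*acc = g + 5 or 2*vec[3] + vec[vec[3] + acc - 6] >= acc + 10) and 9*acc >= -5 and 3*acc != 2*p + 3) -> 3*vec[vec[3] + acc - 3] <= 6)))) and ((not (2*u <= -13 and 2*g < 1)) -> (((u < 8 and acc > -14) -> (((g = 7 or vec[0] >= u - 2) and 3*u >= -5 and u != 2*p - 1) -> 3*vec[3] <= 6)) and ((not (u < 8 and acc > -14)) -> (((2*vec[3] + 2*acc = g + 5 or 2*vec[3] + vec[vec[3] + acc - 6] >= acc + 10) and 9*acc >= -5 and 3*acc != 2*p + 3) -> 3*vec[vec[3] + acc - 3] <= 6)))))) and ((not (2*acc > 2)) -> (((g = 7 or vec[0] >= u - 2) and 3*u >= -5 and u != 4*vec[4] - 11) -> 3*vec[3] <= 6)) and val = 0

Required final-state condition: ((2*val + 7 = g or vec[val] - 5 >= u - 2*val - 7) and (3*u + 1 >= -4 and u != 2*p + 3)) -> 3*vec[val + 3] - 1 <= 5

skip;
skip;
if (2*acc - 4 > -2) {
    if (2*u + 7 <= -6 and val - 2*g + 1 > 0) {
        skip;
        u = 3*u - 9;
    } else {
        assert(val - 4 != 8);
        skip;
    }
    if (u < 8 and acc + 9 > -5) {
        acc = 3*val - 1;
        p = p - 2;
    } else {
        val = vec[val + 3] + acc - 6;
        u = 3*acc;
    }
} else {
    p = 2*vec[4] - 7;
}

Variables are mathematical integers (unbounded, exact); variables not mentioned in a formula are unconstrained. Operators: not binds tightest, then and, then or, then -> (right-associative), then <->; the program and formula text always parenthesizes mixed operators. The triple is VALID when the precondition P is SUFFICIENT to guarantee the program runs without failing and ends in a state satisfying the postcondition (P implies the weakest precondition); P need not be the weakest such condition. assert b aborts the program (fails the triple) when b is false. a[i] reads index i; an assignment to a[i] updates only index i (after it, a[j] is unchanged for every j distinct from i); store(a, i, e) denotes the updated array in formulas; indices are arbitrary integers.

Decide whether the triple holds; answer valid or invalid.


Working backward. After the program, the postcondition ((2*val + 7 = g or vec[val] - 5 >= u - 2*val - 7) and (3*u + 1 >= -4 and u != 2*p + 3)) -> 3*vec[val + 3] - 1 <= 5 must hold; in canonical form it is ((2*val = g - 7 or vec[val] + 2*val >= u - 2) and 3*u >= -5 and u != 2*p + 3) -> 3*vec[val + 3] <= 6.
Then branch requires ((2*u <= -13 and val > 2*g - 1) -> (((3*u < 17 and acc > -14) -> (((2*val = g - 7 or vec[val] + 2*val >= 3*u - 11) and 9*u >= 22 and 3*u != 2*p + 8) -> 3*vec[val + 3] <= 6)) and ((not (3*u < 17 and acc > -14)) -> (((2*vec[val + 3] + 2*acc = g + 5 or 2*vec[val + 3] + vec[vec[val + 3] + acc - 6] >= acc + 10) and 9*acc >= -5 and 3*acc != 2*p + 3) -> 3*vec[vec[val + 3] + acc - 3] <= 6)))) and ((not (2*u <= -13 and val > 2*g - 1)) -> (val != 12 and ((u < 8 and acc > -14) -> (((2*val = g - 7 or vec[val] + 2*val >= u - 2) and 3*u >= -5 and u != 2*p - 1) -> 3*vec[val + 3] <= 6)) and ((not (u < 8 and acc > -14)) -> (((2*vec[val + 3] + 2*acc = g + 5 or 2*vec[val + 3] + vec[vec[val + 3] + acc - 6] >= acc + 10) and 9*acc >= -5 and 3*acc != 2*p + 3) -> 3*vec[vec[val + 3] + acc - 3] <= 6)))); else branch requires ((2*val = g - 7 or vec[val] + 2*val >= u - 2) and 3*u >= -5 and u != 4*vec[4] - 11) -> 3*vec[val + 3] <= 6.
Before the if: (2*acc > 2 -> (((2*u <= -13 and val > 2*g - 1) -> (((3*u < 17 and acc > -14) -> (((2*val = g - 7 or vec[val] + 2*val >= 3*u - 11) and 9*u >= 22 and 3*u != 2*p + 8) -> 3*vec[val + 3] <= 6)) and ((not (3*u < 17 and acc > -14)) -> (((2*vec[val + 3] + 2*acc = g + 5 or 2*vec[val + 3] + vec[vec[val + 3] + acc - 6] >= acc + 10) and 9*acc >= -5 and 3*acc != 2*p + 3) -> 3*vec[vec[val + 3] + acc - 3] <= 6)))) and ((not (2*u <= -13 and val > 2*g - 1)) -> (val != 12 and ((u < 8 and acc > -14) -> (((2*val = g - 7 or vec[val] + 2*val >= u - 2) and 3*u >= -5 and u != 2*p - 1) -> 3*vec[val + 3] <= 6)) and ((not (u < 8 and acc > -14)) -> (((2*vec[val + 3] + 2*acc = g + 5 or 2*vec[val + 3] + vec[vec[val + 3] + acc - 6] >= acc + 10) and 9*acc >= -5 and 3*acc != 2*p + 3) -> 3*vec[vec[val + 3] + acc - 3] <= 6)))))) and ((not (2*acc > 2)) -> (((2*val = g - 7 or vec[val] + 2*val >= u - 2) and 3*u >= -5 and u != 4*vec[4] - 11) -> 3*vec[val + 3] <= 6))
Before skip: (2*acc > 2 -> (((2*u <= -13 and val > 2*g - 1) -> (((3*u < 17 and acc > -14) -> (((2*val = g - 7 or vec[val] + 2*val >= 3*u - 11) and 9*u >= 22 and 3*u != 2*p + 8) -> 3*vec[val + 3] <= 6)) and ((not (3*u < 17 and acc > -14)) -> (((2*vec[val + 3] + 2*acc = g + 5 or 2*vec[val + 3] + vec[vec[val + 3] + acc - 6] >= acc + 10) and 9*acc >= -5 and 3*acc != 2*p + 3) -> 3*vec[vec[val + 3] + acc - 3] <= 6)))) and ((not (2*u <= -13 and val > 2*g - 1)) -> (val != 12 and ((u < 8 and acc > -14) -> (((2*val = g - 7 or vec[val] + 2*val >= u - 2) and 3*u >= -5 and u != 2*p - 1) -> 3*vec[val + 3] <= 6)) and ((not (u < 8 and acc > -14)) -> (((2*vec[val + 3] + 2*acc = g + 5 or 2*vec[val + 3] + vec[vec[val + 3] + acc - 6] >= acc + 10) and 9*acc >= -5 and 3*acc != 2*p + 3) -> 3*vec[vec[val + 3] + acc - 3] <= 6)))))) and ((not (2*acc > 2)) -> (((2*val = g - 7 or vec[val] + 2*val >= u - 2) and 3*u >= -5 and u != 4*vec[4] - 11) -> 3*vec[val + 3] <= 6))
Before skip: (2*acc > 2 -> (((2*u <= -13 and val > 2*g - 1) -> (((3*u < 17 and acc > -14) -> (((2*val = g - 7 or vec[val] + 2*val >= 3*u - 11) and 9*u >= 22 and 3*u != 2*p + 8) -> 3*vec[val + 3] <= 6)) and ((not (3*u < 17 and acc > -14)) -> (((2*vec[val + 3] + 2*acc = g + 5 or 2*vec[val + 3] + vec[vec[val + 3] + acc - 6] >= acc + 10) and 9*acc >= -5 and 3*acc != 2*p + 3) -> 3*vec[vec[val + 3] + acc - 3] <= 6)))) and ((not (2*u <= -13 and val > 2*g - 1)) -> (val != 12 and ((u < 8 and acc > -14) -> (((2*val = g - 7 or vec[val] + 2*val >= u - 2) and 3*u >= -5 and u != 2*p - 1) -> 3*vec[val + 3] <= 6)) and ((not (u < 8 and acc > -14)) -> (((2*vec[val + 3] + 2*acc = g + 5 or 2*vec[val + 3] + vec[vec[val + 3] + acc - 6] >= acc + 10) and 9*acc >= -5 and 3*acc != 2*p + 3) -> 3*vec[vec[val + 3] + acc - 3] <= 6)))))) and ((not (2*acc > 2)) -> (((2*val = g - 7 or vec[val] + 2*val >= u - 2) and 3*u >= -5 and u != 4*vec[4] - 11) -> 3*vec[val + 3] <= 6))
The weakest precondition is (2*acc > 2 -> (((2*u <= -13 and val > 2*g - 1) -> (((3*u < 17 and acc > -14) -> (((2*val = g - 7 or vec[val] + 2*val >= 3*u - 11) and 9*u >= 22 and 3*u != 2*p + 8) -> 3*vec[val + 3] <= 6)) and ((not (3*u < 17 and acc > -14)) -> (((2*vec[val + 3] + 2*acc = g + 5 or 2*vec[val + 3] + vec[vec[val + 3] + acc - 6] >= acc + 10) and 9*acc >= -5 and 3*acc != 2*p + 3) -> 3*vec[vec[val + 3] + acc - 3] <= 6)))) and ((not (2*u <= -13 and val > 2*g - 1)) -> (val != 12 and ((u < 8 and acc > -14) -> (((2*val = g - 7 or vec[val] + 2*val >= u - 2) and 3*u >= -5 and u != 2*p - 1) -> 3*vec[val + 3] <= 6)) and ((not (u < 8 and acc > -14)) -> (((2*vec[val + 3] + 2*acc = g + 5 or 2*vec[val + 3] + vec[vec[val + 3] + acc - 6] >= acc + 10) and 9*acc >= -5 and 3*acc != 2*p + 3) -> 3*vec[vec[val + 3] + acc - 3] <= 6)))))) and ((not (2*acc > 2)) -> (((2*val = g - 7 or vec[val] + 2*val >= u - 2) and 3*u >= -5 and u != 4*vec[4] - 11) -> 3*vec[val + 3] <= 6)).
Check whether (2*acc > 2 -> (((2*u <= -13 and 2*g < 1) -> (((3*u < 17 and acc > -14) -> (((g = 7 or vec[0] >= 3*u - 11) and 9*u >= 22 and 3*u != 2*p + 8) -> 3*vec[3] <= 6)) and ((not (3*u < 17 and acc > -14)) -> (((2*vec[3] + 2*acc = g + 5 or 2*vec[3] + vec[vec[3] + acc - 6] >= acc + 10) and 9*acc >= -5 and 3*acc != 2*p + 3) -> 3*vec[vec[3] + acc - 3] <= 6)))) and ((not (2*u <= -13 and 2*g < 1)) -> (((u < 8 and acc > -14) -> (((g = 7 or vec[0] >= u - 2) and 3*u >= -5 and u != 2*p - 1) -> 3*vec[3] <= 6)) and ((not (u < 8 and acc > -14)) -> (((2*vec[3] + 2*acc = g + 5 or 2*vec[3] + vec[vec[3] + acc - 6] >= acc + 10) and 9*acc >= -5 and 3*acc != 2*p + 3) -> 3*vec[vec[3] + acc - 3] <= 6)))))) and ((not (2*acc > 2)) -> (((g = 7 or vec[0] >= u - 2) and 3*u >= -5 and u != 4*vec[4] - 11) -> 3*vec[3] <= 6)) and val = 0 implies it.
Every state satisfying the precondition satisfies the weakest precondition: the implication holds.
Answer: valid


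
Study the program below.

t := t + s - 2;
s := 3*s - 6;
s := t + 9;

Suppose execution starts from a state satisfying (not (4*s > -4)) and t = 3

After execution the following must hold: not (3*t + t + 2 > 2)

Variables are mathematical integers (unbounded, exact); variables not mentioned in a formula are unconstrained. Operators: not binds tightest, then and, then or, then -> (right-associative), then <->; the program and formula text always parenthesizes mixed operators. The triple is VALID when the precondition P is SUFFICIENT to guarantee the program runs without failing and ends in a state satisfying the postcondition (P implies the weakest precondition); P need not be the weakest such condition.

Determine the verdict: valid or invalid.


Working backward. After the program, the postcondition not (3*t + t + 2 > 2) must hold; in canonical form it is not (4*t > 0).
Before s := t + 9: not (4*t > 0)
Before s := 3*s - 6: not (4*t > 0)
Before t := t + s - 2: not (4*s + 4*t > 8)
The weakest precondition is not (4*s + 4*t > 8).
Check whether (not (4*s > -4)) and t = 3 implies it.
Every state satisfying the precondition satisfies the weakest precondition: the implication holds.
Answer: valid


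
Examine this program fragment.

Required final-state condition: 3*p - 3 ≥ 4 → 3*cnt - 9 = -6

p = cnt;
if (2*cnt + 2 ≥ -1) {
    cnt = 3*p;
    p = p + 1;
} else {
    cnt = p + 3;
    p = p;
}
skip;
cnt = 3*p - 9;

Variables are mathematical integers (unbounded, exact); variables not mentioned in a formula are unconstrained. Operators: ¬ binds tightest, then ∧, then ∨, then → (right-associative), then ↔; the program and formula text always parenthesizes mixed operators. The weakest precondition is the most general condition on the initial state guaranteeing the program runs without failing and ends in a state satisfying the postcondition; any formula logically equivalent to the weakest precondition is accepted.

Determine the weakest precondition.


Working backward. After the program, the postcondition 3*p - 3 ≥ 4 → 3*cnt - 9 = -6 must hold; in canonical form it is 3*p ≥ 7 → 3*cnt = 3.
Before cnt := 3*p - 9: 3*p ≥ 7 → 9*p = 30
Before skip: 3*p ≥ 7 → 9*p = 30
Then branch requires 3*p ≥ 4 → 9*p = 21; else branch requires 3*p ≥ 7 → 9*p = 30.
Before the if: (2*cnt ≥ -3 → (3*p ≥ 4 → 9*p = 21)) ∧ ((¬(2*cnt ≥ -3)) → (3*p ≥ 7 → 9*p = 30))
Before p := cnt: (2*cnt ≥ -3 → (3*cnt ≥ 4 → 9*cnt = 21)) ∧ ((¬(2*cnt ≥ -3)) → (3*cnt ≥ 7 → 9*cnt = 30))
Answer: WP = (2*cnt ≥ -3 → (3*cnt ≥ 4 → 9*cnt = 21)) ∧ ((¬(2*cnt ≥ -3)) → (3*cnt ≥ 7 → 9*cnt = 30))


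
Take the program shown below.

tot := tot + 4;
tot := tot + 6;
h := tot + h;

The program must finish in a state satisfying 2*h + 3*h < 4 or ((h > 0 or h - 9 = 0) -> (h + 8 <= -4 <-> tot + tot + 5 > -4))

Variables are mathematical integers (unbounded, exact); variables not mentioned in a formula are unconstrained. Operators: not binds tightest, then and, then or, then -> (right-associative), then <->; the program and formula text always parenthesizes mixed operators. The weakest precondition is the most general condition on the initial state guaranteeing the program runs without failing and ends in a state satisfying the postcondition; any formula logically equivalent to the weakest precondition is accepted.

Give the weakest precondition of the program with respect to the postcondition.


Working backward. After the program, the postcondition 2*h + 3*h < 4 or ((h > 0 or h - 9 = 0) -> (h + 8 <= -4 <-> tot + tot + 5 > -4)) must hold; in canonical form it is 5*h < 4 or ((h > 0 or h = 9) -> (h <= -12 <-> 2*tot > -9)).
Before h := tot + h: 5*h + 5*tot < 4 or ((h + tot > 0 or h + tot = 9) -> (h + tot <= -12 <-> 2*tot > -9))
Before tot := tot + 6: 5*h + 5*tot < -26 or ((h + tot > -6 or h + tot = 3) -> (h + tot <= -18 <-> 2*tot > -21))
Before tot := tot + 4: 5*h + 5*tot < -46 or ((h + tot > -10 or h + tot = -1) -> (h + tot <= -22 <-> 2*tot > -29))
Answer: WP = 5*h + 5*tot < -46 or ((h + tot > -10 or h + tot = -1) -> (h + tot <= -22 <-> 2*tot > -29))


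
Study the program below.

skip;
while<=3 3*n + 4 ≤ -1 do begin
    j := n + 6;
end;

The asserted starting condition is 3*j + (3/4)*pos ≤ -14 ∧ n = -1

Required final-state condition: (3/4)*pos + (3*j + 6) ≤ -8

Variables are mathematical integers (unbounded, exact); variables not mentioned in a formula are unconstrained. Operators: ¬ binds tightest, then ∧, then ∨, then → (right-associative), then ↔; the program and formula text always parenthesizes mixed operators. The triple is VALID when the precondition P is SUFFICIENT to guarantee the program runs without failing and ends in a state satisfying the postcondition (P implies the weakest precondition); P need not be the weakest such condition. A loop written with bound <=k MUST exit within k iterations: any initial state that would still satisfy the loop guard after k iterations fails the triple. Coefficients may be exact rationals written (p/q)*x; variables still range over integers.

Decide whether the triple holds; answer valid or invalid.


Working backward. After the program, the postcondition (3/4)*pos + (3*j + 6) ≤ -8 must hold; in canonical form it is 3*j + (3/4)*pos ≤ -14.
Before the loop (bound <=3), unroll the exhaustion recursion (WP_0 = exit-now case; WP_j = one more guarded iteration, up to j = 3):
  WP_0: (¬(3*n ≤ -5)) ∧ 3*j + (3/4)*pos ≤ -14
  WP_1: (3*n ≤ -5 → ((¬(3*n ≤ -5)) ∧ 3*n + (3/4)*pos ≤ -32)) ∧ ((¬(3*n ≤ -5)) → 3*j + (3/4)*pos ≤ -14)
  WP_2: (3*n ≤ -5 → ((3*n ≤ -5 → ((¬(3*n ≤ -5)) ∧ 3*n + (3/4)*pos ≤ -32)) ∧ ((¬(3*n ≤ -5)) → 3*n + (3/4)*pos ≤ -32))) ∧ ((¬(3*n ≤ -5)) → 3*j + (3/4)*pos ≤ -14)
  WP_3: (3*n ≤ -5 → ((3*n ≤ -5 → ((3*n ≤ -5 → ((¬(3*n ≤ -5)) ∧ 3*n + (3/4)*pos ≤ -32)) ∧ ((¬(3*n ≤ -5)) → 3*n + (3/4)*pos ≤ -32))) ∧ ((¬(3*n ≤ -5)) → 3*n + (3/4)*pos ≤ -32))) ∧ ((¬(3*n ≤ -5)) → 3*j + (3/4)*pos ≤ -14)
So before the loop: (3*n ≤ -5 → ((3*n ≤ -5 → ((3*n ≤ -5 → ((¬(3*n ≤ -5)) ∧ 3*n + (3/4)*pos ≤ -32)) ∧ ((¬(3*n ≤ -5)) → 3*n + (3/4)*pos ≤ -32))) ∧ ((¬(3*n ≤ -5)) → 3*n + (3/4)*pos ≤ -32))) ∧ ((¬(3*n ≤ -5)) → 3*j + (3/4)*pos ≤ -14)
Before skip: (3*n ≤ -5 → ((3*n ≤ -5 → ((3*n ≤ -5 → ((¬(3*n ≤ -5)) ∧ 3*n + (3/4)*pos ≤ -32)) ∧ ((¬(3*n ≤ -5)) → 3*n + (3/4)*pos ≤ -32))) ∧ ((¬(3*n ≤ -5)) → 3*n + (3/4)*pos ≤ -32))) ∧ ((¬(3*n ≤ -5)) → 3*j + (3/4)*pos ≤ -14)
The weakest precondition is (3*n ≤ -5 → ((3*n ≤ -5 → ((3*n ≤ -5 → ((¬(3*n ≤ -5)) ∧ 3*n + (3/4)*pos ≤ -32)) ∧ ((¬(3*n ≤ -5)) → 3*n + (3/4)*pos ≤ -32))) ∧ ((¬(3*n ≤ -5)) → 3*n + (3/4)*pos ≤ -32))) ∧ ((¬(3*n ≤ -5)) → 3*j + (3/4)*pos ≤ -14).
Check whether 3*j + (3/4)*pos ≤ -14 ∧ n = -1 implies it.
Every state satisfying the precondition satisfies the weakest precondition: the implication holds.
Answer: valid


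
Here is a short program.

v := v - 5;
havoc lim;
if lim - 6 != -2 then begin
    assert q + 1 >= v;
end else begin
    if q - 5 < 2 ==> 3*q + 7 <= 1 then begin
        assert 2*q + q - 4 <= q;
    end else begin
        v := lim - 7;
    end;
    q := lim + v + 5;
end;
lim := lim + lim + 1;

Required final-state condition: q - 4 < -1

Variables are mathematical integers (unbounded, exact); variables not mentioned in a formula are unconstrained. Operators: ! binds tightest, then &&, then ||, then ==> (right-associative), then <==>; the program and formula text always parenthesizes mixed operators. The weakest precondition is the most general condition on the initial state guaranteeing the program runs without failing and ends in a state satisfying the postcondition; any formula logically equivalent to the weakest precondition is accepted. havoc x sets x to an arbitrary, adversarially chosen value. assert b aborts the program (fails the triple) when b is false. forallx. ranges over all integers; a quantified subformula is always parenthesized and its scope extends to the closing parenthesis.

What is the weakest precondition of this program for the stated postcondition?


Working backward. After the program, the postcondition q - 4 < -1 must hold; in canonical form it is q < 3.
Before lim := lim + lim + 1: q < 3
Then branch requires q >= v - 1 && q < 3; else branch requires ((q < 7 ==> 3*q <= -6) ==> (2*q <= 4 && lim + v < -2)) && ((!(q < 7 ==> 3*q <= -6)) ==> 2*lim < 5).
Before the if: (lim != 4 ==> (q >= v - 1 && q < 3)) && ((!(lim != 4)) ==> (((q < 7 ==> 3*q <= -6) ==> (2*q <= 4 && lim + v < -2)) && ((!(q < 7 ==> 3*q <= -6)) ==> 2*lim < 5)))
Before havoc lim: forall lim_1. ((lim_1 != 4 ==> (q >= v - 1 && q < 3)) && ((!(lim_1 != 4)) ==> (((q < 7 ==> 3*q <= -6) ==> (2*q <= 4 && lim_1 + v < -2)) && ((!(q < 7 ==> 3*q <= -6)) ==> 2*lim_1 < 5))))
Before v := v - 5: forall lim_1. ((lim_1 != 4 ==> (q >= v - 6 && q < 3)) && ((!(lim_1 != 4)) ==> (((q < 7 ==> 3*q <= -6) ==> (2*q <= 4 && lim_1 + v < 3)) && ((!(q < 7 ==> 3*q <= -6)) ==> 2*lim_1 < 5))))
Answer: WP = forall lim_1. ((lim_1 != 4 ==> (q >= v - 6 && q < 3)) && ((!(lim_1 != 4)) ==> (((q < 7 ==> 3*q <= -6) ==> (2*q <= 4 && lim_1 + v < 3)) && ((!(q < 7 ==> 3*q <= -6)) ==> 2*lim_1 < 5))))


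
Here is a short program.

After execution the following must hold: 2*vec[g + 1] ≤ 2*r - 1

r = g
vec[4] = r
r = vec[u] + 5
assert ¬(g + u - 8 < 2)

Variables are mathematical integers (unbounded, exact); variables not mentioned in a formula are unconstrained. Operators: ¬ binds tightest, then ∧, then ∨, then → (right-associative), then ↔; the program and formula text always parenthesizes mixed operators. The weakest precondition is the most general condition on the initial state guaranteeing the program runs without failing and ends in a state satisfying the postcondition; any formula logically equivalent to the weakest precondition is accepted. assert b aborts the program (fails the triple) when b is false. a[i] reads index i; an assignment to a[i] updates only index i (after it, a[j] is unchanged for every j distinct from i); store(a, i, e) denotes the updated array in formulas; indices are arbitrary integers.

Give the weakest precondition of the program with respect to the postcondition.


Working backward. After the program, 2*vec[g + 1] ≤ 2*r - 1 must hold.
Before assert ¬(g + u - 8 < 2): (¬(g + u < 10)) ∧ 2*vec[g + 1] ≤ 2*r - 1
Before r := vec[u] + 5: (¬(g + u < 10)) ∧ 2*vec[g + 1] ≤ 2*vec[u] + 9
Before vec[4] := r: (¬(g + u < 10)) ∧ 2*store(vec, 4, r)[g + 1] ≤ 2*store(vec, 4, r)[u] + 9
Before r := g: (¬(g + u < 10)) ∧ 2*store(vec, 4, g)[g + 1] ≤ 2*store(vec, 4, g)[u] + 9
Answer: WP = (¬(g + u < 10)) ∧ 2*store(vec, 4, g)[g + 1] ≤ 2*store(vec, 4, g)[u] + 9


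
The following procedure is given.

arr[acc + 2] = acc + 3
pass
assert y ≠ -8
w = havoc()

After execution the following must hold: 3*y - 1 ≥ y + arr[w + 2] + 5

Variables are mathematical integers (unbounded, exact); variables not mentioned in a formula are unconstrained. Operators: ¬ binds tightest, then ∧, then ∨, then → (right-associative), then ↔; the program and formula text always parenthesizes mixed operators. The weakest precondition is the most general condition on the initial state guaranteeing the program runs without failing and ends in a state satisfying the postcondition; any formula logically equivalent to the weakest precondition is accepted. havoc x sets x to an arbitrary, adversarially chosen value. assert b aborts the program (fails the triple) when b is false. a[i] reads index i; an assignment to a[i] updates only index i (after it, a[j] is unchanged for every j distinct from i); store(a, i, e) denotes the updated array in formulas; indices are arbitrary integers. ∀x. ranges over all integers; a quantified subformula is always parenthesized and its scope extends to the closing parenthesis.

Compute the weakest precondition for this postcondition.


Working backward. After the program, the postcondition 3*y - 1 ≥ y + arr[w + 2] + 5 must hold; in canonical form it is 2*y ≥ arr[w + 2] + 6.
Before havoc w: ∀w_1. 2*y ≥ arr[w_1 + 2] + 6
Before assert y ≠ -8: y ≠ -8 ∧ (∀w_1. 2*y ≥ arr[w_1 + 2] + 6)
Before skip: y ≠ -8 ∧ (∀w_1. 2*y ≥ arr[w_1 + 2] + 6)
Before arr[acc + 2] := acc + 3: y ≠ -8 ∧ (∀w_1. 2*y ≥ store(arr, acc + 2, acc + 3)[w_1 + 2] + 6)
Answer: WP = y ≠ -8 ∧ (∀w_1. 2*y ≥ store(arr, acc + 2, acc + 3)[w_1 + 2] + 6)


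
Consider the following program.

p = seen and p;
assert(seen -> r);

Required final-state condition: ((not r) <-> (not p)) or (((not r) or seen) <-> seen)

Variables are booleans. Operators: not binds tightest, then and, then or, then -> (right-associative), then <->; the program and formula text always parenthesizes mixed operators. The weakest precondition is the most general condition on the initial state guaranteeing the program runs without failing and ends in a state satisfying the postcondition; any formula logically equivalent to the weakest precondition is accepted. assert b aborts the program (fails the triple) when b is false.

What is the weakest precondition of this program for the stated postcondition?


Working backward. After the program, ((not r) <-> (not p)) or (((not r) or seen) <-> seen) must hold.
Before assert seen -> r: (seen -> r) and (((not r) <-> (not p)) or (((not r) or seen) <-> seen))
Before p := seen and p: (seen -> r) and (((not r) <-> (not (seen and p))) or (((not r) or seen) <-> seen))
Answer: WP = (seen -> r) and (((not r) <-> (not (seen and p))) or (((not r) or seen) <-> seen))


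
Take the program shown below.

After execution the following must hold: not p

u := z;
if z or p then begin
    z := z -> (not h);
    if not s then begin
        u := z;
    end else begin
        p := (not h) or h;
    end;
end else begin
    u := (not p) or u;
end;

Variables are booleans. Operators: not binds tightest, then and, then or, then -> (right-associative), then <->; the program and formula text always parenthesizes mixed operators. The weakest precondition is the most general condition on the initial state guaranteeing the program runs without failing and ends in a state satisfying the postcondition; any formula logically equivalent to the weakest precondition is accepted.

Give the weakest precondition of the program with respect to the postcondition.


Working backward. After the program, not p must hold.
Then branch requires ((not s) -> (not p)) and (not s); else branch requires not p.
Before the if: ((z or p) -> (((not s) -> (not p)) and (not s))) and ((not (z or p)) -> (not p))
Before u := z: ((z or p) -> (((not s) -> (not p)) and (not s))) and ((not (z or p)) -> (not p))
Answer: WP = ((z or p) -> (((not s) -> (not p)) and (not s))) and ((not (z or p)) -> (not p))


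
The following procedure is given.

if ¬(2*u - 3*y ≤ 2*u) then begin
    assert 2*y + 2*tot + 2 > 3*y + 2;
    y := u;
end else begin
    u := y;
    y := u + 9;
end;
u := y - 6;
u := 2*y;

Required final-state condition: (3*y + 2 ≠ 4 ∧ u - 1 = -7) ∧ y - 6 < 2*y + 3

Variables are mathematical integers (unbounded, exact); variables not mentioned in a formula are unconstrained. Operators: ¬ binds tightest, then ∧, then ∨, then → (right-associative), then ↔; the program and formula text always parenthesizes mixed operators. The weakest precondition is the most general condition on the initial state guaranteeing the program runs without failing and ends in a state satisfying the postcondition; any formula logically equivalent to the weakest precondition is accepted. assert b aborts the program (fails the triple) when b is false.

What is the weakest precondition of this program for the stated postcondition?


Working backward. After the program, the postcondition (3*y + 2 ≠ 4 ∧ u - 1 = -7) ∧ y - 6 < 2*y + 3 must hold; in canonical form it is 3*y ≠ 2 ∧ u = -6 ∧ y > -9.
Before u := 2*y: 3*y ≠ 2 ∧ 2*y = -6 ∧ y > -9
Before u := y - 6: 3*y ≠ 2 ∧ 2*y = -6 ∧ y > -9
Then branch requires 2*tot > y ∧ 3*u ≠ 2 ∧ 2*u = -6 ∧ u > -9; else branch requires 3*y ≠ -25 ∧ 2*y = -24 ∧ y > -18.
Before the if: ((¬(3*y ≥ 0)) → (2*tot > y ∧ 3*u ≠ 2 ∧ 2*u = -6 ∧ u > -9)) ∧ (3*y ≥ 0 → (3*y ≠ -25 ∧ 2*y = -24 ∧ y > -18))
Answer: WP = ((¬(3*y ≥ 0)) → (2*tot > y ∧ 3*u ≠ 2 ∧ 2*u = -6 ∧ u > -9)) ∧ (3*y ≥ 0 → (3*y ≠ -25 ∧ 2*y = -24 ∧ y > -18))


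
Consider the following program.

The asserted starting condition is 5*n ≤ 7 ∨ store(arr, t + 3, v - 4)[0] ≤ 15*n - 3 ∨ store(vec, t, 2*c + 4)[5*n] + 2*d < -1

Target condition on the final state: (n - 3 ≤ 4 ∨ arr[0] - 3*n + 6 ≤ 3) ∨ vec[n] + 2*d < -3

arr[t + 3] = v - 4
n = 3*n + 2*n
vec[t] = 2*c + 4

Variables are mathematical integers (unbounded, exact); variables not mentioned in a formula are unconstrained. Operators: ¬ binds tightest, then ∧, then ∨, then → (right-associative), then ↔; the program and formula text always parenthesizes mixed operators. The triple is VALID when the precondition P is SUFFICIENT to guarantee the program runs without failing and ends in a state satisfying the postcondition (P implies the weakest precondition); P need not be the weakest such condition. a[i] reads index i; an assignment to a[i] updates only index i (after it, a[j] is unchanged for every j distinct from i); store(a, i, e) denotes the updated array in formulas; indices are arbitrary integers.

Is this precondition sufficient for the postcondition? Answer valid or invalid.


Working backward. After the program, the postcondition (n - 3 ≤ 4 ∨ arr[0] - 3*n + 6 ≤ 3) ∨ vec[n] + 2*d < -3 must hold; in canonical form it is n ≤ 7 ∨ arr[0] ≤ 3*n - 3 ∨ vec[n] + 2*d < -3.
Before vec[t] := 2*c + 4: n ≤ 7 ∨ arr[0] ≤ 3*n - 3 ∨ store(vec, t, 2*c + 4)[n] + 2*d < -3
Before n := 3*n + 2*n: 5*n ≤ 7 ∨ arr[0] ≤ 15*n - 3 ∨ store(vec, t, 2*c + 4)[5*n] + 2*d < -3
Before arr[t + 3] := v - 4: 5*n ≤ 7 ∨ store(arr, t + 3, v - 4)[0] ≤ 15*n - 3 ∨ store(vec, t, 2*c + 4)[5*n] + 2*d < -3
The weakest precondition is 5*n ≤ 7 ∨ store(arr, t + 3, v - 4)[0] ≤ 15*n - 3 ∨ store(vec, t, 2*c + 4)[5*n] + 2*d < -3.
Check whether 5*n ≤ 7 ∨ store(arr, t + 3, v - 4)[0] ≤ 15*n - 3 ∨ store(vec, t, 2*c + 4)[5*n] + 2*d < -1 implies it.
Countermodel: at the initial state arr = {[0] = 28, [10] = 28, [13] = 28, elsewhere 28}, c = 0, d = -3, n = 2, t = 10, v = 32, vec = {[0] = 3, [10] = 3, [13] = 3, elsewhere 3}, the precondition holds but the weakest precondition fails.
Answer: invalid


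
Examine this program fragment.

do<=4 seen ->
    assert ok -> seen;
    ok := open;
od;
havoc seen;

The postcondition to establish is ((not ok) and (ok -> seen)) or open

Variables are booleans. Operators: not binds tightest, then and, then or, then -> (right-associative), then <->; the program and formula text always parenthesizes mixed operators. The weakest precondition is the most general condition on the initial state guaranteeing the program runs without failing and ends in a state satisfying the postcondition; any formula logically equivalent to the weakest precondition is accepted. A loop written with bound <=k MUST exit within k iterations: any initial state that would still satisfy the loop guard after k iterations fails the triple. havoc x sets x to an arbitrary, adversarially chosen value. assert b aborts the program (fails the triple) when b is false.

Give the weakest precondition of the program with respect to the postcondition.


Working backward. After the program, ((not ok) and (ok -> seen)) or open must hold.
Before havoc seen: (not ok) or open
Before the loop (bound <=4), unroll the exhaustion recursion (WP_0 = exit-now case; WP_j = one more guarded iteration, up to j = 4):
  WP_0: (not seen) and ((not ok) or open)
  WP_1: (seen -> ((ok -> seen) and (not seen))) and ((not seen) -> ((not ok) or open))
  WP_2: (seen -> ((ok -> seen) and (seen -> ((open -> seen) and (not seen))))) and ((not seen) -> ((not ok) or open))
  WP_3: (seen -> ((ok -> seen) and (seen -> ((open -> seen) and (seen -> ((open -> seen) and (not seen))))))) and ((not seen) -> ((not ok) or open))
  WP_4: (seen -> ((ok -> seen) and (seen -> ((open -> seen) and (seen -> ((open -> seen) and (seen -> ((open -> seen) and (not seen))))))))) and ((not seen) -> ((not ok) or open))
So before the loop: (seen -> ((ok -> seen) and (seen -> ((open -> seen) and (seen -> ((open -> seen) and (seen -> ((open -> seen) and (not seen))))))))) and ((not seen) -> ((not ok) or open))
Answer: WP = (seen -> ((ok -> seen) and (seen -> ((open -> seen) and (seen -> ((open -> seen) and (seen -> ((open -> seen) and (not seen))))))))) and ((not seen) -> ((not ok) or open))


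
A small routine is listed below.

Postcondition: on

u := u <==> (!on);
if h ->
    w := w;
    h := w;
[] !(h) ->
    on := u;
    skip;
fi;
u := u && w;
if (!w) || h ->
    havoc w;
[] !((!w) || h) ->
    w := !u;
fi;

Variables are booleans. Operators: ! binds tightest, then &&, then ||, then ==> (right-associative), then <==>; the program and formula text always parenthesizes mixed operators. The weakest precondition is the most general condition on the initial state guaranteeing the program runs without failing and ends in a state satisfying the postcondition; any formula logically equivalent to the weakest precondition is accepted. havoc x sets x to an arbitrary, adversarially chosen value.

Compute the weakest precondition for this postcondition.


Working backward. After the program, on must hold.
Then branch requires on; else branch requires on.
Before the if: (((!w) || h) ==> on) && ((!((!w) || h)) ==> on)
Before u := u && w: (((!w) || h) ==> on) && ((!((!w) || h)) ==> on)
Then branch requires on; else branch requires (((!w) || h) ==> u) && ((!((!w) || h)) ==> u).
Before the if: (h ==> on) && ((!h) ==> ((((!w) || h) ==> u) && ((!((!w) || h)) ==> u)))
Before u := u <==> (!on): (h ==> on) && ((!h) ==> ((((!w) || h) ==> (u <==> (!on))) && ((!((!w) || h)) ==> (u <==> (!on)))))
Answer: WP = (h ==> on) && ((!h) ==> ((((!w) || h) ==> (u <==> (!on))) && ((!((!w) || h)) ==> (u <==> (!on)))))
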